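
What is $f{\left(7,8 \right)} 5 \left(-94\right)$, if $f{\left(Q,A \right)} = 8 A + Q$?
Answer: $-33370$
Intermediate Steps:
$f{\left(Q,A \right)} = Q + 8 A$
$f{\left(7,8 \right)} 5 \left(-94\right) = \left(7 + 8 \cdot 8\right) 5 \left(-94\right) = \left(7 + 64\right) \left(-470\right) = 71 \left(-470\right) = -33370$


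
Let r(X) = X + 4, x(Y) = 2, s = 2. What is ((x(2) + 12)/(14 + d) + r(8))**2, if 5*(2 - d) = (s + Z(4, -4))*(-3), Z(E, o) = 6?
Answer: 434281/2704 ≈ 160.61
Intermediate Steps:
d = 34/5 (d = 2 - (2 + 6)*(-3)/5 = 2 - 8*(-3)/5 = 2 - 1/5*(-24) = 2 + 24/5 = 34/5 ≈ 6.8000)
r(X) = 4 + X
((x(2) + 12)/(14 + d) + r(8))**2 = ((2 + 12)/(14 + 34/5) + (4 + 8))**2 = (14/(104/5) + 12)**2 = (14*(5/104) + 12)**2 = (35/52 + 12)**2 = (659/52)**2 = 434281/2704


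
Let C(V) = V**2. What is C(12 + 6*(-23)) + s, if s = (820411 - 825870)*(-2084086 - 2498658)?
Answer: 25017215372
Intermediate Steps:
s = 25017199496 (s = -5459*(-4582744) = 25017199496)
C(12 + 6*(-23)) + s = (12 + 6*(-23))**2 + 25017199496 = (12 - 138)**2 + 25017199496 = (-126)**2 + 25017199496 = 15876 + 25017199496 = 25017215372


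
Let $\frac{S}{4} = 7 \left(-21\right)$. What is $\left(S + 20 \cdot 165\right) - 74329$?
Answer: $-71617$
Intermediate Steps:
$S = -588$ ($S = 4 \cdot 7 \left(-21\right) = 4 \left(-147\right) = -588$)
$\left(S + 20 \cdot 165\right) - 74329 = \left(-588 + 20 \cdot 165\right) - 74329 = \left(-588 + 3300\right) - 74329 = 2712 - 74329 = -71617$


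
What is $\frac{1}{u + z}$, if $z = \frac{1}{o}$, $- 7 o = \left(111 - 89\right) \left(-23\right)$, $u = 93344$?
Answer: $\frac{506}{47232071} \approx 1.0713 \cdot 10^{-5}$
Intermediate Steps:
$o = \frac{506}{7}$ ($o = - \frac{\left(111 - 89\right) \left(-23\right)}{7} = - \frac{22 \left(-23\right)}{7} = \left(- \frac{1}{7}\right) \left(-506\right) = \frac{506}{7} \approx 72.286$)
$z = \frac{7}{506}$ ($z = \frac{1}{\frac{506}{7}} = \frac{7}{506} \approx 0.013834$)
$\frac{1}{u + z} = \frac{1}{93344 + \frac{7}{506}} = \frac{1}{\frac{47232071}{506}} = \frac{506}{47232071}$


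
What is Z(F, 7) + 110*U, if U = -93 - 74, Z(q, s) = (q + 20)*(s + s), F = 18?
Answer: -17838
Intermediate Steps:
Z(q, s) = 2*s*(20 + q) (Z(q, s) = (20 + q)*(2*s) = 2*s*(20 + q))
U = -167
Z(F, 7) + 110*U = 2*7*(20 + 18) + 110*(-167) = 2*7*38 - 18370 = 532 - 18370 = -17838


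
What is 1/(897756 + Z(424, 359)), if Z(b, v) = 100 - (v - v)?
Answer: 1/897856 ≈ 1.1138e-6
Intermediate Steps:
Z(b, v) = 100 (Z(b, v) = 100 - 1*0 = 100 + 0 = 100)
1/(897756 + Z(424, 359)) = 1/(897756 + 100) = 1/897856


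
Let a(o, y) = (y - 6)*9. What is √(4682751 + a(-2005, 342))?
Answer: 5*√187431 ≈ 2164.7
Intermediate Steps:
a(o, y) = -54 + 9*y (a(o, y) = (-6 + y)*9 = -54 + 9*y)
√(4682751 + a(-2005, 342)) = √(4682751 + (-54 + 9*342)) = √(4682751 + (-54 + 3078)) = √(4682751 + 3024) = √4685775 = 5*√187431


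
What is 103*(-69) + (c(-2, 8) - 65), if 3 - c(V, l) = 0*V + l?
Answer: -7177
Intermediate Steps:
c(V, l) = 3 - l (c(V, l) = 3 - (0*V + l) = 3 - (0 + l) = 3 - l)
103*(-69) + (c(-2, 8) - 65) = 103*(-69) + ((3 - 1*8) - 65) = -7107 + ((3 - 8) - 65) = -7107 + (-5 - 65) = -7107 - 70 = -7177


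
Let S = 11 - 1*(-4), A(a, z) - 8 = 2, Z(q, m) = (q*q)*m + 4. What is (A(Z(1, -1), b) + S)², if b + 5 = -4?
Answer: 625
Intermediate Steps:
b = -9 (b = -5 - 4 = -9)
Z(q, m) = 4 + m*q² (Z(q, m) = q²*m + 4 = m*q² + 4 = 4 + m*q²)
A(a, z) = 10 (A(a, z) = 8 + 2 = 10)
S = 15 (S = 11 + 4 = 15)
(A(Z(1, -1), b) + S)² = (10 + 15)² = 25² = 625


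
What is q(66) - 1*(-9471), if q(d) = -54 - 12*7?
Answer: 9333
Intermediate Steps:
q(d) = -138 (q(d) = -54 - 1*84 = -54 - 84 = -138)
q(66) - 1*(-9471) = -138 - 1*(-9471) = -138 + 9471 = 9333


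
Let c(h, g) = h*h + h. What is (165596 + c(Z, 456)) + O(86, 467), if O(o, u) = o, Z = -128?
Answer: 181938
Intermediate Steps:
c(h, g) = h + h² (c(h, g) = h² + h = h + h²)
(165596 + c(Z, 456)) + O(86, 467) = (165596 - 128*(1 - 128)) + 86 = (165596 - 128*(-127)) + 86 = (165596 + 16256) + 86 = 181852 + 86 = 181938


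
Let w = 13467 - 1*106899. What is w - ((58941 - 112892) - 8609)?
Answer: -30872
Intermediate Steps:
w = -93432 (w = 13467 - 106899 = -93432)
w - ((58941 - 112892) - 8609) = -93432 - ((58941 - 112892) - 8609) = -93432 - (-53951 - 8609) = -93432 - 1*(-62560) = -93432 + 62560 = -30872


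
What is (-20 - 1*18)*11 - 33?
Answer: -451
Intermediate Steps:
(-20 - 1*18)*11 - 33 = (-20 - 18)*11 - 33 = -38*11 - 33 = -418 - 33 = -451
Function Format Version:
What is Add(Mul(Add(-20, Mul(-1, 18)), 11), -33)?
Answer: -451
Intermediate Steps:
Add(Mul(Add(-20, Mul(-1, 18)), 11), -33) = Add(Mul(Add(-20, -18), 11), -33) = Add(Mul(-38, 11), -33) = Add(-418, -33) = -451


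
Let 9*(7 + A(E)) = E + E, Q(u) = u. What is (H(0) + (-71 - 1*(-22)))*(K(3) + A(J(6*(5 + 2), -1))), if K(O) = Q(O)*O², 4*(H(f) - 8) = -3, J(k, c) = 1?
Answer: -15197/18 ≈ -844.28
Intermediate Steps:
H(f) = 29/4 (H(f) = 8 + (¼)*(-3) = 8 - ¾ = 29/4)
K(O) = O³ (K(O) = O*O² = O³)
A(E) = -7 + 2*E/9 (A(E) = -7 + (E + E)/9 = -7 + (2*E)/9 = -7 + 2*E/9)
(H(0) + (-71 - 1*(-22)))*(K(3) + A(J(6*(5 + 2), -1))) = (29/4 + (-71 - 1*(-22)))*(3³ + (-7 + (2/9)*1)) = (29/4 + (-71 + 22))*(27 + (-7 + 2/9)) = (29/4 - 49)*(27 - 61/9) = -167/4*182/9 = -15197/18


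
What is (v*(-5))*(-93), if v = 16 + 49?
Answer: 30225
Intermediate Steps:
v = 65
(v*(-5))*(-93) = (65*(-5))*(-93) = -325*(-93) = 30225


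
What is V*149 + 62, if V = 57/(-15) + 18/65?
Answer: -30091/65 ≈ -462.94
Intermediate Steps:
V = -229/65 (V = 57*(-1/15) + 18*(1/65) = -19/5 + 18/65 = -229/65 ≈ -3.5231)
V*149 + 62 = -229/65*149 + 62 = -34121/65 + 62 = -30091/65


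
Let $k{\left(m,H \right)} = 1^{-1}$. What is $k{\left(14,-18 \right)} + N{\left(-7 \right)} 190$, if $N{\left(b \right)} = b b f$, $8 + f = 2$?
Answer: $-55859$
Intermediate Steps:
$k{\left(m,H \right)} = 1$
$f = -6$ ($f = -8 + 2 = -6$)
$N{\left(b \right)} = - 6 b^{2}$ ($N{\left(b \right)} = b b \left(-6\right) = b^{2} \left(-6\right) = - 6 b^{2}$)
$k{\left(14,-18 \right)} + N{\left(-7 \right)} 190 = 1 + - 6 \left(-7\right)^{2} \cdot 190 = 1 + \left(-6\right) 49 \cdot 190 = 1 - 55860 = -55859$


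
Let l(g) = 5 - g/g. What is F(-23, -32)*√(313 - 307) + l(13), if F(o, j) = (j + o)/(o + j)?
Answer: 4 + √6 ≈ 6.4495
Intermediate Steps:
l(g) = 4 (l(g) = 5 - 1*1 = 5 - 1 = 4)
F(o, j) = 1 (F(o, j) = (j + o)/(j + o) = 1)
F(-23, -32)*√(313 - 307) + l(13) = 1*√(313 - 307) + 4 = 1*√6 + 4 = √6 + 4 = 4 + √6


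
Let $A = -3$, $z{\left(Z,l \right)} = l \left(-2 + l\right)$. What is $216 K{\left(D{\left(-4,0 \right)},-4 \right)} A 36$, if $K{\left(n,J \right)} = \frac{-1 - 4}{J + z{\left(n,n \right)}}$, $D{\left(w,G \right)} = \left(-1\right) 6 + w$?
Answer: $\frac{29160}{29} \approx 1005.5$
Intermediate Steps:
$D{\left(w,G \right)} = -6 + w$
$K{\left(n,J \right)} = - \frac{5}{J + n \left(-2 + n\right)}$ ($K{\left(n,J \right)} = \frac{-1 - 4}{J + n \left(-2 + n\right)} = - \frac{5}{J + n \left(-2 + n\right)}$)
$216 K{\left(D{\left(-4,0 \right)},-4 \right)} A 36 = 216 \left(- \frac{5}{-4 + \left(-6 - 4\right) \left(-2 - 10\right)}\right) \left(\left(-3\right) 36\right) = 216 \left(- \frac{5}{-4 - 10 \left(-2 - 10\right)}\right) \left(-108\right) = 216 \left(- \frac{5}{-4 - -120}\right) \left(-108\right) = 216 \left(- \frac{5}{-4 + 120}\right) \left(-108\right) = 216 \left(- \frac{5}{116}\right) \left(-108\right) = \left(- \frac{270}{29}\right) \left(-108\right) = \frac{29160}{29}$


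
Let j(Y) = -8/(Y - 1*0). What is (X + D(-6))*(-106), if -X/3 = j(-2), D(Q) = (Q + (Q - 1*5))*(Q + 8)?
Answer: 4876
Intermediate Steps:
D(Q) = (-5 + 2*Q)*(8 + Q) (D(Q) = (Q + (Q - 5))*(8 + Q) = (Q + (-5 + Q))*(8 + Q) = (-5 + 2*Q)*(8 + Q))
j(Y) = -8/Y (j(Y) = -8/(Y + 0) = -8/Y)
X = -12 (X = -(-24)/(-2) = -(-24)*(-1)/2 = -3*4 = -12)
(X + D(-6))*(-106) = (-12 + (-40 + 2*(-6)² + 11*(-6)))*(-106) = (-12 + (-40 + 2*36 - 66))*(-106) = (-12 + (-40 + 72 - 66))*(-106) = (-12 - 34)*(-106) = -46*(-106) = 4876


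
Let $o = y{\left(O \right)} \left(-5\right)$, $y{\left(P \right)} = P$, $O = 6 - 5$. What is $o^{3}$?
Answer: $-125$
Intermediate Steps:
$O = 1$
$o = -5$ ($o = 1 \left(-5\right) = -5$)
$o^{3} = \left(-5\right)^{3} = -125$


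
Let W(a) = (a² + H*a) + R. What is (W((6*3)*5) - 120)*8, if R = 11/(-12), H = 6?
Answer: 204458/3 ≈ 68153.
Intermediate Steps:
R = -11/12 (R = 11*(-1/12) = -11/12 ≈ -0.91667)
W(a) = -11/12 + a² + 6*a (W(a) = (a² + 6*a) - 11/12 = -11/12 + a² + 6*a)
(W((6*3)*5) - 120)*8 = ((-11/12 + ((6*3)*5)² + 6*((6*3)*5)) - 120)*8 = ((-11/12 + (18*5)² + 6*(18*5)) - 120)*8 = ((-11/12 + 90² + 6*90) - 120)*8 = ((-11/12 + 8100 + 540) - 120)*8 = (103669/12 - 120)*8 = (102229/12)*8 = 204458/3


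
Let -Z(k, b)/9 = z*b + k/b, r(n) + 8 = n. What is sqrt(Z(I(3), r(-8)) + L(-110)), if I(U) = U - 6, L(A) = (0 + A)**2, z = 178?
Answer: sqrt(603685)/4 ≈ 194.24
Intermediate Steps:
r(n) = -8 + n
L(A) = A**2
I(U) = -6 + U
Z(k, b) = -1602*b - 9*k/b (Z(k, b) = -9*(178*b + k/b) = -1602*b - 9*k/b)
sqrt(Z(I(3), r(-8)) + L(-110)) = sqrt((-1602*(-8 - 8) - 9*(-6 + 3)/(-8 - 8)) + (-110)**2) = sqrt((-1602*(-16) - 9*(-3)/(-16)) + 12100) = sqrt((25632 - 9*(-3)*(-1/16)) + 12100) = sqrt((25632 - 27/16) + 12100) = sqrt(410085/16 + 12100) = sqrt(603685/16) = sqrt(603685)/4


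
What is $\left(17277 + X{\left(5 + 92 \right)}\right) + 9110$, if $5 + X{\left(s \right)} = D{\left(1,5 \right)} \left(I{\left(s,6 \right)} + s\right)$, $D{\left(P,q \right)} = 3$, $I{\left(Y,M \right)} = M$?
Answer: $26691$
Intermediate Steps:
$X{\left(s \right)} = 13 + 3 s$ ($X{\left(s \right)} = -5 + 3 \left(6 + s\right) = -5 + \left(18 + 3 s\right) = 13 + 3 s$)
$\left(17277 + X{\left(5 + 92 \right)}\right) + 9110 = \left(17277 + \left(13 + 3 \left(5 + 92\right)\right)\right) + 9110 = \left(17277 + \left(13 + 3 \cdot 97\right)\right) + 9110 = \left(17277 + \left(13 + 291\right)\right) + 9110 = \left(17277 + 304\right) + 9110 = 17581 + 9110 = 26691$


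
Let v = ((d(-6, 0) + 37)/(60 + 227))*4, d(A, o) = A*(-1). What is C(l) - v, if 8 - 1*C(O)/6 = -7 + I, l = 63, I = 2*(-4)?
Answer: 39434/287 ≈ 137.40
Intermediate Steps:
I = -8
d(A, o) = -A
C(O) = 138 (C(O) = 48 - 6*(-7 - 8) = 48 - 6*(-15) = 48 + 90 = 138)
v = 172/287 (v = ((-1*(-6) + 37)/(60 + 227))*4 = ((6 + 37)/287)*4 = (43*(1/287))*4 = (43/287)*4 = 172/287 ≈ 0.59930)
C(l) - v = 138 - 1*172/287 = 138 - 172/287 = 39434/287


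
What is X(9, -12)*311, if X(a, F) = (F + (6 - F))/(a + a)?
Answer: 311/3 ≈ 103.67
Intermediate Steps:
X(a, F) = 3/a (X(a, F) = 6/((2*a)) = 6*(1/(2*a)) = 3/a)
X(9, -12)*311 = (3/9)*311 = (3*(1/9))*311 = (1/3)*311 = 311/3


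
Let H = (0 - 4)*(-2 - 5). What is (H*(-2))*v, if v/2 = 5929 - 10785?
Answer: 543872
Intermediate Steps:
H = 28 (H = -4*(-7) = 28)
v = -9712 (v = 2*(5929 - 10785) = 2*(-4856) = -9712)
(H*(-2))*v = (28*(-2))*(-9712) = -56*(-9712) = 543872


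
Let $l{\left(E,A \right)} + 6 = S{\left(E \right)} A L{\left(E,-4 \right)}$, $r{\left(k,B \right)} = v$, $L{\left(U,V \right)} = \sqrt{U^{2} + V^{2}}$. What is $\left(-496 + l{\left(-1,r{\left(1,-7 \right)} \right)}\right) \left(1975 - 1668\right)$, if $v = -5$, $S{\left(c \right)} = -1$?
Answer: $-154114 + 1535 \sqrt{17} \approx -1.4779 \cdot 10^{5}$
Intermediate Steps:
$r{\left(k,B \right)} = -5$
$l{\left(E,A \right)} = -6 - A \sqrt{16 + E^{2}}$ ($l{\left(E,A \right)} = -6 + - A \sqrt{E^{2} + \left(-4\right)^{2}} = -6 + - A \sqrt{E^{2} + 16} = -6 + - A \sqrt{16 + E^{2}} = -6 - A \sqrt{16 + E^{2}}$)
$\left(-496 + l{\left(-1,r{\left(1,-7 \right)} \right)}\right) \left(1975 - 1668\right) = \left(-496 - \left(6 - 5 \sqrt{16 + \left(-1\right)^{2}}\right)\right) \left(1975 - 1668\right) = \left(-496 - \left(6 - 5 \sqrt{16 + 1}\right)\right) 307 = \left(-496 - \left(6 - 5 \sqrt{17}\right)\right) 307 = \left(-502 + 5 \sqrt{17}\right) 307 = -154114 + 1535 \sqrt{17}$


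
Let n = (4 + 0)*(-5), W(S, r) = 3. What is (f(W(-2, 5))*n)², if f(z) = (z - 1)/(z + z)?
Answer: 400/9 ≈ 44.444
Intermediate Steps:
f(z) = (-1 + z)/(2*z) (f(z) = (-1 + z)/((2*z)) = (-1 + z)*(1/(2*z)) = (-1 + z)/(2*z))
n = -20 (n = 4*(-5) = -20)
(f(W(-2, 5))*n)² = (((½)*(-1 + 3)/3)*(-20))² = (((½)*(⅓)*2)*(-20))² = ((⅓)*(-20))² = (-20/3)² = 400/9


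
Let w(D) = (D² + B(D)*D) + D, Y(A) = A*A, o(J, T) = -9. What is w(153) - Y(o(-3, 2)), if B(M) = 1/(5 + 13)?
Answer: 46979/2 ≈ 23490.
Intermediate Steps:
B(M) = 1/18
Y(A) = A²
w(D) = D² + 19*D/18 (w(D) = (D² + D/18) + D = D² + 19*D/18)
w(153) - Y(o(-3, 2)) = (1/18)*153*(19 + 18*153) - 1*(-9)² = (1/18)*153*(19 + 2754) - 1*81 = (1/18)*153*2773 - 81 = 47141/2 - 81 = 46979/2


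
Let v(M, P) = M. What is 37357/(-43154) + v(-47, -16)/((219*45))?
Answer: -370181473/425282670 ≈ -0.87044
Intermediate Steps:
37357/(-43154) + v(-47, -16)/((219*45)) = 37357/(-43154) - 47/(219*45) = 37357*(-1/43154) - 47/9855 = -37357/43154 - 47*1/9855 = -37357/43154 - 47/9855 = -370181473/425282670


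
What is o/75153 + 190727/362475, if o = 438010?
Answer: 57700460327/9080361225 ≈ 6.3544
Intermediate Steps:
o/75153 + 190727/362475 = 438010/75153 + 190727/362475 = 57700460327/9080361225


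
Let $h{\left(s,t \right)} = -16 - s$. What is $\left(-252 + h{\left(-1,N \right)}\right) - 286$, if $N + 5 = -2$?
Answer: $-553$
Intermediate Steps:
$N = -7$ ($N = -5 - 2 = -7$)
$\left(-252 + h{\left(-1,N \right)}\right) - 286 = \left(-252 - 15\right) - 286 = -267 - 286 = -553$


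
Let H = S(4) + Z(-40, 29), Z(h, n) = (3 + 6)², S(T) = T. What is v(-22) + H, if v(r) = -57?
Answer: 28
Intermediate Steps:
Z(h, n) = 81 (Z(h, n) = 9² = 81)
H = 85 (H = 4 + 81 = 85)
v(-22) + H = -57 + 85 = 28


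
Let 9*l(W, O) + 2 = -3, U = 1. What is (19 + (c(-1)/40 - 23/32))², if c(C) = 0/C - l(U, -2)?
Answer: 27762361/82944 ≈ 334.71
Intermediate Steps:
l(W, O) = -5/9 (l(W, O) = -2/9 + (⅑)*(-3) = -2/9 - ⅓ = -5/9)
c(C) = 5/9 (c(C) = 0/C - 1*(-5/9) = 0 + 5/9 = 5/9)
(19 + (c(-1)/40 - 23/32))² = (19 + ((5/9)/40 - 23/32))² = (19 + ((5/9)*(1/40) - 23*1/32))² = (19 + (1/72 - 23/32))² = (19 - 203/288)² = (5269/288)² = 27762361/82944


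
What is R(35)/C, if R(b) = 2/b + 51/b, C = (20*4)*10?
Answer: 53/28000 ≈ 0.0018929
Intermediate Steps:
C = 800 (C = 80*10 = 800)
R(b) = 53/b
R(35)/C = (53/35)/800 = (53*(1/35))*(1/800) = (53/35)*(1/800) = 53/28000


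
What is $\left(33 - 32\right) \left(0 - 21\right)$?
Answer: $-21$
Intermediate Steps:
$\left(33 - 32\right) \left(0 - 21\right) = 1 \left(0 - 21\right) = 1 \left(-21\right) = -21$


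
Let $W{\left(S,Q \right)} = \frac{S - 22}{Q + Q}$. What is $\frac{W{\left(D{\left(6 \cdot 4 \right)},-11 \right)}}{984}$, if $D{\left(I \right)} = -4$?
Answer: $\frac{13}{10824} \approx 0.001201$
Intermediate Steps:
$W{\left(S,Q \right)} = \frac{-22 + S}{2 Q}$
$\frac{W{\left(D{\left(6 \cdot 4 \right)},-11 \right)}}{984} = \frac{\frac{1}{2} \frac{1}{-11} \left(-22 - 4\right)}{984} = \frac{1}{2} \left(- \frac{1}{11}\right) \left(-26\right) \frac{1}{984} = \frac{13}{11} \cdot \frac{1}{984} = \frac{13}{10824}$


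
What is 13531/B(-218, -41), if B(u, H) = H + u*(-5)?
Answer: 13531/1049 ≈ 12.899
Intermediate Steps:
B(u, H) = H - 5*u
13531/B(-218, -41) = 13531/(-41 - 5*(-218)) = 13531/(-41 + 1090) = 13531/1049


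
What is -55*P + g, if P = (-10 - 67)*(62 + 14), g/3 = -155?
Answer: 321395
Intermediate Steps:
g = -465 (g = 3*(-155) = -465)
P = -5852 (P = -77*76 = -5852)
-55*P + g = -55*(-5852) - 465 = 321860 - 465 = 321395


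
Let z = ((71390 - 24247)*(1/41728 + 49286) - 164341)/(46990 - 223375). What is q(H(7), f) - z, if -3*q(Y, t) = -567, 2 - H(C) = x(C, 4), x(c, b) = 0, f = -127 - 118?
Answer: 98338805419559/7360193280 ≈ 13361.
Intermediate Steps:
f = -245
H(C) = 2 (H(C) = 2 - 1*0 = 2 + 0 = 2)
q(Y, t) = 189 (q(Y, t) = -⅓*(-567) = 189)
z = -96947728889639/7360193280 (z = (47143*(1/41728 + 49286) - 164341)/(-176385) = (47143*(2056606209/41728) - 164341)*(-1/176385) = (96954586510887/41728 - 164341)*(-1/176385) = (96947728889639/41728)*(-1/176385) = -96947728889639/7360193280 ≈ -13172.)
q(H(7), f) - z = 189 - 1*(-96947728889639/7360193280) = 189 + 96947728889639/7360193280 = 98338805419559/7360193280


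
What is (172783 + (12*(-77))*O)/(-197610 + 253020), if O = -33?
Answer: 40655/11082 ≈ 3.6686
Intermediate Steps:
(172783 + (12*(-77))*O)/(-197610 + 253020) = (172783 + (12*(-77))*(-33))/(-197610 + 253020) = (172783 - 924*(-33))/55410 = (172783 + 30492)*(1/55410) = 203275*(1/55410) = 40655/11082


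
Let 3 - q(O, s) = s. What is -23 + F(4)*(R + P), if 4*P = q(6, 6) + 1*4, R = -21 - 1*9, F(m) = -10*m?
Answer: 1167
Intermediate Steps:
q(O, s) = 3 - s
R = -30 (R = -21 - 9 = -30)
P = ¼ (P = ((3 - 1*6) + 1*4)/4 = ((3 - 6) + 4)/4 = (-3 + 4)/4 = (¼)*1 = ¼ ≈ 0.25000)
-23 + F(4)*(R + P) = -23 + (-10*4)*(-30 + ¼) = -23 - 40*(-119/4) = -23 + 1190 = 1167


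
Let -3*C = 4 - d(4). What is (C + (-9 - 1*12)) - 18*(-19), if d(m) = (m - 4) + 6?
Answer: 965/3 ≈ 321.67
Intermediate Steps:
d(m) = 2 + m (d(m) = (-4 + m) + 6 = 2 + m)
C = ⅔ (C = -(4 - (2 + 4))/3 = -(4 - 1*6)/3 = -(4 - 6)/3 = -⅓*(-2) = ⅔ ≈ 0.66667)
(C + (-9 - 1*12)) - 18*(-19) = (⅔ + (-9 - 1*12)) - 18*(-19) = (⅔ + (-9 - 12)) + 342 = (⅔ - 21) + 342 = -61/3 + 342 = 965/3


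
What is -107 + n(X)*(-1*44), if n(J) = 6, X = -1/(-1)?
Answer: -371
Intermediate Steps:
X = 1 (X = -1*(-1) = 1)
-107 + n(X)*(-1*44) = -107 + 6*(-1*44) = -107 + 6*(-44) = -107 - 264 = -371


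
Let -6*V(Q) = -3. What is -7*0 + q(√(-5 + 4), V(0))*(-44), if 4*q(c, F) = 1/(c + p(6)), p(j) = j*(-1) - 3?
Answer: 99/82 + 11*I/82 ≈ 1.2073 + 0.13415*I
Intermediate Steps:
V(Q) = ½ (V(Q) = -⅙*(-3) = ½)
p(j) = -3 - j (p(j) = -j - 3 = -3 - j)
q(c, F) = 1/(4*(-9 + c)) (q(c, F) = 1/(4*(c + (-3 - 1*6))) = 1/(4*(c + (-3 - 6))) = 1/(4*(c - 9)) = 1/(4*(-9 + c)))
-7*0 + q(√(-5 + 4), V(0))*(-44) = -7*0 + (1/(4*(-9 + √(-5 + 4))))*(-44) = 0 + (1/(4*(-9 + √(-1))))*(-44) = 0 + (1/(4*(-9 + I)))*(-44) = 0 + (((-9 - I)/82)/4)*(-44) = 0 + ((-9 - I)/328)*(-44) = 0 - 11*(-9 - I)/82 = -11*(-9 - I)/82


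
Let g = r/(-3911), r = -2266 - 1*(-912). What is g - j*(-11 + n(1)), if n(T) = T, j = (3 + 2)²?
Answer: 979104/3911 ≈ 250.35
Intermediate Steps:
r = -1354 (r = -2266 + 912 = -1354)
j = 25 (j = 5² = 25)
g = 1354/3911 (g = -1354/(-3911) = -1354*(-1/3911) = 1354/3911 ≈ 0.34620)
g - j*(-11 + n(1)) = 1354/3911 - 25*(-11 + 1) = 1354/3911 - 25*(-10) = 1354/3911 - 1*(-250) = 1354/3911 + 250 = 979104/3911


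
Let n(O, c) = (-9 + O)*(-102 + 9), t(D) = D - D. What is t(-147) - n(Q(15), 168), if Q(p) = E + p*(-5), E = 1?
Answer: -7719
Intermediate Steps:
Q(p) = 1 - 5*p (Q(p) = 1 + p*(-5) = 1 - 5*p)
t(D) = 0
n(O, c) = 837 - 93*O (n(O, c) = (-9 + O)*(-93) = 837 - 93*O)
t(-147) - n(Q(15), 168) = 0 - (837 - 93*(1 - 5*15)) = 0 - (837 - 93*(1 - 75)) = 0 - (837 - 93*(-74)) = 0 - (837 + 6882) = 0 - 1*7719 = 0 - 7719 = -7719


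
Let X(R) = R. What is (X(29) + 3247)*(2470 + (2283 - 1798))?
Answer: 9680580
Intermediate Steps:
(X(29) + 3247)*(2470 + (2283 - 1798)) = (29 + 3247)*(2470 + (2283 - 1798)) = 3276*(2470 + 485) = 3276*2955 = 9680580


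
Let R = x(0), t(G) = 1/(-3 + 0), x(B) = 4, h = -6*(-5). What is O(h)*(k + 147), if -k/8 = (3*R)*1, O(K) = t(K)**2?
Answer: 17/3 ≈ 5.6667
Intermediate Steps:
h = 30
t(G) = -1/3 (t(G) = 1/(-3) = -1/3)
R = 4
O(K) = 1/9 (O(K) = (-1/3)**2 = 1/9)
k = -96 (k = -8*3*4 = -96 ≈ -96.000)
O(h)*(k + 147) = (-96 + 147)/9 = (1/9)*51 = 17/3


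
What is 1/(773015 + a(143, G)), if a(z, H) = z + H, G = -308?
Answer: 1/772850 ≈ 1.2939e-6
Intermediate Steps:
a(z, H) = H + z
1/(773015 + a(143, G)) = 1/(773015 + (-308 + 143)) = 1/(773015 - 165) = 1/772850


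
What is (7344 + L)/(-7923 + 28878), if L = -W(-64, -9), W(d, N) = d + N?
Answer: 7417/20955 ≈ 0.35395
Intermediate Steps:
W(d, N) = N + d
L = 73 (L = -(-9 - 64) = -1*(-73) = 73)
(7344 + L)/(-7923 + 28878) = (7344 + 73)/(-7923 + 28878) = 7417/20955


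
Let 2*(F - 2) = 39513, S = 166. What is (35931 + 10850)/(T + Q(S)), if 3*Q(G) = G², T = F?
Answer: 40098/24809 ≈ 1.6163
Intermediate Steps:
F = 39517/2 (F = 2 + (½)*39513 = 2 + 39513/2 = 39517/2 ≈ 19759.)
T = 39517/2 ≈ 19759.
Q(G) = G²/3
(35931 + 10850)/(T + Q(S)) = (35931 + 10850)/(39517/2 + (⅓)*166²) = 46781/(39517/2 + (⅓)*27556) = 46781/(39517/2 + 27556/3) = 46781/(173663/6) = 46781*(6/173663) = 40098/24809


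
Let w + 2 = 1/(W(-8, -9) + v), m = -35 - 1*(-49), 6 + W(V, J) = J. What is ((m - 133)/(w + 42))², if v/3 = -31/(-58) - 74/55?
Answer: 43794072408681/4933951562500 ≈ 8.8761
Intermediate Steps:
W(V, J) = -6 + J
m = 14 (m = -35 + 49 = 14)
v = -7761/3190 (v = 3*(-31/(-58) - 74/55) = 3*(-31*(-1/58) - 74*1/55) = 3*(31/58 - 74/55) = 3*(-2587/3190) = -7761/3190 ≈ -2.4329)
w = -114412/55611 (w = -2 + 1/((-6 - 9) - 7761/3190) = -2 + 1/(-15 - 7761/3190) = -2 + 1/(-55611/3190) = -2 - 3190/55611 = -114412/55611 ≈ -2.0574)
((m - 133)/(w + 42))² = ((14 - 133)/(-114412/55611 + 42))² = (-119/2221250/55611)² = (-119*55611/2221250)² = (-6617709/2221250)² = 43794072408681/4933951562500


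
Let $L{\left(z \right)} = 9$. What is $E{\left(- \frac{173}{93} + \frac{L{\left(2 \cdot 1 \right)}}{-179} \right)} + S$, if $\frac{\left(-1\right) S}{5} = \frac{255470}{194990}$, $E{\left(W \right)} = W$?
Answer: $- \frac{88598411}{10470963} \approx -8.4613$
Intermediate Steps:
$S = - \frac{127735}{19499}$ ($S = - 5 \cdot \frac{255470}{194990} = - 5 \cdot 255470 \cdot \frac{1}{194990} = \left(-5\right) \frac{25547}{19499} = - \frac{127735}{19499} \approx -6.5508$)
$E{\left(- \frac{173}{93} + \frac{L{\left(2 \cdot 1 \right)}}{-179} \right)} + S = \left(- \frac{173}{93} + \frac{9}{-179}\right) - \frac{127735}{19499} = \left(\left(-173\right) \frac{1}{93} + 9 \left(- \frac{1}{179}\right)\right) - \frac{127735}{19499} = \left(- \frac{173}{93} - \frac{9}{179}\right) - \frac{127735}{19499} = - \frac{31804}{16647} - \frac{127735}{19499} = - \frac{88598411}{10470963}$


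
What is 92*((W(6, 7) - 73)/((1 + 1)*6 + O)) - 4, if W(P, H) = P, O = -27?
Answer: 6104/15 ≈ 406.93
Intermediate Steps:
92*((W(6, 7) - 73)/((1 + 1)*6 + O)) - 4 = 92*((6 - 73)/((1 + 1)*6 - 27)) - 4 = 92*(-67/(2*6 - 27)) - 4 = 92*(-67/(12 - 27)) - 4 = 92*(-67/(-15)) - 4 = 92*(-67*(-1/15)) - 4 = 92*(67/15) - 4 = 6164/15 - 4 = 6104/15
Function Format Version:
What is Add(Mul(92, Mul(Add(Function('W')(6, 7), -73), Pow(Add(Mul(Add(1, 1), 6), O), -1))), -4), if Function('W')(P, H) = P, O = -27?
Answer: Rational(6104, 15) ≈ 406.93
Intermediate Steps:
Add(Mul(92, Mul(Add(Function('W')(6, 7), -73), Pow(Add(Mul(Add(1, 1), 6), O), -1))), -4) = Add(Mul(92, Mul(Add(6, -73), Pow(Add(Mul(Add(1, 1), 6), -27), -1))), -4) = Add(Mul(92, Mul(-67, Pow(Add(Mul(2, 6), -27), -1))), -4) = Add(Mul(92, Mul(-67, Pow(Add(12, -27), -1))), -4) = Add(Mul(92, Mul(-67, Pow(-15, -1))), -4) = Add(Mul(92, Mul(-67, Rational(-1, 15))), -4) = Add(Mul(92, Rational(67, 15)), -4) = Add(Rational(6164, 15), -4) = Rational(6104, 15)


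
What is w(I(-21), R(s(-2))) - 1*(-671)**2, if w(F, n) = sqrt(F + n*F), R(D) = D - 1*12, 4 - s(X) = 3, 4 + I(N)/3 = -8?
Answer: -450241 + 6*sqrt(10) ≈ -4.5022e+5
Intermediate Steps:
I(N) = -36 (I(N) = -12 + 3*(-8) = -12 - 24 = -36)
s(X) = 1 (s(X) = 4 - 1*3 = 4 - 3 = 1)
R(D) = -12 + D (R(D) = D - 12 = -12 + D)
w(F, n) = sqrt(F + F*n)
w(I(-21), R(s(-2))) - 1*(-671)**2 = sqrt(-36*(1 + (-12 + 1))) - 1*(-671)**2 = sqrt(-36*(1 - 11)) - 1*450241 = sqrt(-36*(-10)) - 450241 = sqrt(360) - 450241 = 6*sqrt(10) - 450241 = -450241 + 6*sqrt(10)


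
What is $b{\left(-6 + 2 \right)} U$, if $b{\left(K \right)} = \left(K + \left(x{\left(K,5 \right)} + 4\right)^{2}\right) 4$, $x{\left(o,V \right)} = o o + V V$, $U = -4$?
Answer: $-32336$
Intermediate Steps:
$x{\left(o,V \right)} = V^{2} + o^{2}$ ($x{\left(o,V \right)} = o^{2} + V^{2} = V^{2} + o^{2}$)
$b{\left(K \right)} = 4 K + 4 \left(29 + K^{2}\right)^{2}$ ($b{\left(K \right)} = \left(K + \left(\left(5^{2} + K^{2}\right) + 4\right)^{2}\right) 4 = \left(K + \left(\left(25 + K^{2}\right) + 4\right)^{2}\right) 4 = \left(K + \left(29 + K^{2}\right)^{2}\right) 4 = 4 K + 4 \left(29 + K^{2}\right)^{2}$)
$b{\left(-6 + 2 \right)} U = \left(4 \left(-6 + 2\right) + 4 \left(29 + \left(-6 + 2\right)^{2}\right)^{2}\right) \left(-4\right) = \left(4 \left(-4\right) + 4 \left(29 + \left(-4\right)^{2}\right)^{2}\right) \left(-4\right) = \left(-16 + 4 \left(29 + 16\right)^{2}\right) \left(-4\right) = \left(-16 + 4 \cdot 45^{2}\right) \left(-4\right) = \left(-16 + 4 \cdot 2025\right) \left(-4\right) = \left(-16 + 8100\right) \left(-4\right) = 8084 \left(-4\right) = -32336$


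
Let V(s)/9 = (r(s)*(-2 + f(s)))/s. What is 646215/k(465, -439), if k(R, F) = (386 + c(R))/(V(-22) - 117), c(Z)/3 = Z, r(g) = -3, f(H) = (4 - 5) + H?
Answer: -2099552535/39182 ≈ -53585.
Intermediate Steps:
f(H) = -1 + H
V(s) = 9*(9 - 3*s)/s (V(s) = 9*((-3*(-2 + (-1 + s)))/s) = 9*((-3*(-3 + s))/s) = 9*((9 - 3*s)/s) = 9*(9 - 3*s)/s)
c(Z) = 3*Z
k(R, F) = -8492/3249 - 22*R/1083 (k(R, F) = (386 + 3*R)/((-27 + 81/(-22)) - 117) = (386 + 3*R)/((-27 + 81*(-1/22)) - 117) = (386 + 3*R)/((-27 - 81/22) - 117) = (386 + 3*R)/(-675/22 - 117) = (386 + 3*R)/(-3249/22) = (386 + 3*R)*(-22/3249) = -8492/3249 - 22*R/1083)
646215/k(465, -439) = 646215/(-8492/3249 - 22/1083*465) = 646215/(-8492/3249 - 3410/361) = 646215/(-39182/3249) = 646215*(-3249/39182) = -2099552535/39182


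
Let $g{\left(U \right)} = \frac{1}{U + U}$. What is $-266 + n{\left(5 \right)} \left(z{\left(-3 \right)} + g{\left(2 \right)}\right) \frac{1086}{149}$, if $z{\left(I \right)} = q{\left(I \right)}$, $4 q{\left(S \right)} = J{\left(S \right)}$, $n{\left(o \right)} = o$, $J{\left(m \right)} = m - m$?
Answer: $- \frac{76553}{298} \approx -256.89$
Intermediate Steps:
$J{\left(m \right)} = 0$
$g{\left(U \right)} = \frac{1}{2 U}$
$q{\left(S \right)} = 0$ ($q{\left(S \right)} = \frac{1}{4} \cdot 0 = 0$)
$z{\left(I \right)} = 0$
$-266 + n{\left(5 \right)} \left(z{\left(-3 \right)} + g{\left(2 \right)}\right) \frac{1086}{149} = -266 + 5 \left(0 + \frac{1}{2 \cdot 2}\right) \frac{1086}{149} = -266 + 5 \left(0 + \frac{1}{2} \cdot \frac{1}{2}\right) 1086 \cdot \frac{1}{149} = -266 + 5 \left(0 + \frac{1}{4}\right) \frac{1086}{149} = -266 + 5 \cdot \frac{1}{4} \cdot \frac{1086}{149} = -266 + \frac{5}{4} \cdot \frac{1086}{149} = -266 + \frac{2715}{298} = - \frac{76553}{298}$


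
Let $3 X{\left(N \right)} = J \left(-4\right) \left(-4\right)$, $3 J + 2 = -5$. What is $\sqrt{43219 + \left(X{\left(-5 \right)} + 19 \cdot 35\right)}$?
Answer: $\frac{2 \sqrt{98711}}{3} \approx 209.46$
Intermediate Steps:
$J = - \frac{7}{3}$ ($J = - \frac{2}{3} + \frac{1}{3} \left(-5\right) = - \frac{2}{3} - \frac{5}{3} = - \frac{7}{3} \approx -2.3333$)
$X{\left(N \right)} = - \frac{112}{9}$ ($X{\left(N \right)} = \frac{\left(- \frac{7}{3}\right) \left(-4\right) \left(-4\right)}{3} = \frac{\frac{28}{3} \left(-4\right)}{3} = \frac{1}{3} \left(- \frac{112}{3}\right) = - \frac{112}{9}$)
$\sqrt{43219 + \left(X{\left(-5 \right)} + 19 \cdot 35\right)} = \sqrt{43219 + \left(- \frac{112}{9} + 19 \cdot 35\right)} = \sqrt{43219 + \left(- \frac{112}{9} + 665\right)} = \sqrt{43219 + \frac{5873}{9}} = \sqrt{\frac{394844}{9}} = \frac{2 \sqrt{98711}}{3}$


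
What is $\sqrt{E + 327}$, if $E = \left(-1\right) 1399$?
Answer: $4 i \sqrt{67} \approx 32.741 i$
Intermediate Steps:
$E = -1399$
$\sqrt{E + 327} = \sqrt{-1399 + 327} = \sqrt{-1072} = 4 i \sqrt{67}$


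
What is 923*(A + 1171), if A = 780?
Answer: 1800773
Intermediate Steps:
923*(A + 1171) = 923*(780 + 1171) = 923*1951 = 1800773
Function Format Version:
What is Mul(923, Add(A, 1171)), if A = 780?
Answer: 1800773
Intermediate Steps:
Mul(923, Add(A, 1171)) = Mul(923, Add(780, 1171)) = Mul(923, 1951) = 1800773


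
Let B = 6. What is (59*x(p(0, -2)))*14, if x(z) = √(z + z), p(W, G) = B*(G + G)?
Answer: 3304*I*√3 ≈ 5722.7*I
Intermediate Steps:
p(W, G) = 12*G (p(W, G) = 6*(G + G) = 6*(2*G) = 12*G)
x(z) = √2*√z (x(z) = √(2*z) = √2*√z)
(59*x(p(0, -2)))*14 = (59*(√2*√(12*(-2))))*14 = (59*(√2*√(-24)))*14 = (59*(√2*(2*I*√6)))*14 = (59*(4*I*√3))*14 = (236*I*√3)*14 = 3304*I*√3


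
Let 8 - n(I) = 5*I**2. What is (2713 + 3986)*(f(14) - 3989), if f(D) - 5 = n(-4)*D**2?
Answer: -121225104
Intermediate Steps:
n(I) = 8 - 5*I**2
f(D) = 5 - 72*D**2 (f(D) = 5 + (8 - 5*(-4)**2)*D**2 = 5 + (8 - 5*16)*D**2 = 5 + (8 - 80)*D**2 = 5 - 72*D**2)
(2713 + 3986)*(f(14) - 3989) = (2713 + 3986)*((5 - 72*14**2) - 3989) = 6699*((5 - 72*196) - 3989) = 6699*((5 - 14112) - 3989) = 6699*(-14107 - 3989) = 6699*(-18096) = -121225104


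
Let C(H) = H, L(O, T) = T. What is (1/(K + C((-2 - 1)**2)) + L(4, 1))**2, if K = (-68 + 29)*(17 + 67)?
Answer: 10666756/10673289 ≈ 0.99939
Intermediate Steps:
K = -3276 (K = -39*84 = -3276)
(1/(K + C((-2 - 1)**2)) + L(4, 1))**2 = (1/(-3276 + (-2 - 1)**2) + 1)**2 = (1/(-3276 + (-3)**2) + 1)**2 = (1/(-3276 + 9) + 1)**2 = (1/(-3267) + 1)**2 = (-1/3267 + 1)**2 = (3266/3267)**2 = 10666756/10673289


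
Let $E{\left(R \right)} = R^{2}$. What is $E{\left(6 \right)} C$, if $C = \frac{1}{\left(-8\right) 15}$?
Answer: $- \frac{3}{10} \approx -0.3$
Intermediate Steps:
$C = - \frac{1}{120}$ ($C = \frac{1}{-120} = - \frac{1}{120} \approx -0.0083333$)
$E{\left(6 \right)} C = 6^{2} \left(- \frac{1}{120}\right) = 36 \left(- \frac{1}{120}\right) = - \frac{3}{10}$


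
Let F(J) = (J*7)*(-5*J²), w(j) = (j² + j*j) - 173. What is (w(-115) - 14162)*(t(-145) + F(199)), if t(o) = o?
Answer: -3341572747650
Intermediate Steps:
w(j) = -173 + 2*j² (w(j) = (j² + j²) - 173 = 2*j² - 173 = -173 + 2*j²)
F(J) = -35*J³ (F(J) = (7*J)*(-5*J²) = -35*J³)
(w(-115) - 14162)*(t(-145) + F(199)) = ((-173 + 2*(-115)²) - 14162)*(-145 - 35*199³) = ((-173 + 2*13225) - 14162)*(-145 - 35*7880599) = ((-173 + 26450) - 14162)*(-145 - 275820965) = (26277 - 14162)*(-275821110) = 12115*(-275821110) = -3341572747650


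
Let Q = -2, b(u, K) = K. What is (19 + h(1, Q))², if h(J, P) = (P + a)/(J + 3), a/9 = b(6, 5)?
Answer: 14161/16 ≈ 885.06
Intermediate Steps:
a = 45 (a = 9*5 = 45)
h(J, P) = (45 + P)/(3 + J) (h(J, P) = (P + 45)/(J + 3) = (45 + P)/(3 + J))
(19 + h(1, Q))² = (19 + (45 - 2)/(3 + 1))² = (19 + 43/4)² = (119/4)² = 14161/16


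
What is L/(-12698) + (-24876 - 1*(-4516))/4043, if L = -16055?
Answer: -193620915/51338014 ≈ -3.7715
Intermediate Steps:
L/(-12698) + (-24876 - 1*(-4516))/4043 = -16055/(-12698) + (-24876 - 1*(-4516))/4043 = -16055*(-1/12698) + (-24876 + 4516)*(1/4043) = 16055/12698 - 20360*1/4043 = 16055/12698 - 20360/4043 = -193620915/51338014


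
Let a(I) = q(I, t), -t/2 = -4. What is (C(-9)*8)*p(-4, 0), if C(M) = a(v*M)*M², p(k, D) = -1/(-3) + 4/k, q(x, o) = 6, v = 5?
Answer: -2592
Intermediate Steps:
t = 8 (t = -2*(-4) = 8)
a(I) = 6
p(k, D) = ⅓ + 4/k (p(k, D) = -1*(-⅓) + 4/k = ⅓ + 4/k)
C(M) = 6*M²
(C(-9)*8)*p(-4, 0) = ((6*(-9)²)*8)*((⅓)*(12 - 4)/(-4)) = ((6*81)*8)*((⅓)*(-¼)*8) = (486*8)*(-⅔) = 3888*(-⅔) = -2592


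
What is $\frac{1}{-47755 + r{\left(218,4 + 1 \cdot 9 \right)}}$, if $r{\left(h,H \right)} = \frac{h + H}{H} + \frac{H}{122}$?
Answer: $- \frac{1586}{75711079} \approx -2.0948 \cdot 10^{-5}$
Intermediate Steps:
$r{\left(h,H \right)} = \frac{H}{122} + \frac{H + h}{H}$ ($r{\left(h,H \right)} = \frac{H + h}{H} + H \frac{1}{122} = \frac{H + h}{H} + \frac{H}{122} = \frac{H}{122} + \frac{H + h}{H}$)
$\frac{1}{-47755 + r{\left(218,4 + 1 \cdot 9 \right)}} = \frac{1}{-47755 + \left(1 + \frac{4 + 1 \cdot 9}{122} + \frac{218}{4 + 1 \cdot 9}\right)} = \frac{1}{-47755 + \left(1 + \frac{4 + 9}{122} + \frac{218}{4 + 9}\right)} = \frac{1}{-47755 + \left(1 + \frac{1}{122} \cdot 13 + \frac{218}{13}\right)} = \frac{1}{-47755 + \left(1 + \frac{13}{122} + 218 \cdot \frac{1}{13}\right)} = \frac{1}{-47755 + \left(1 + \frac{13}{122} + \frac{218}{13}\right)} = \frac{1}{-47755 + \frac{28351}{1586}} = \frac{1}{- \frac{75711079}{1586}} = - \frac{1586}{75711079}$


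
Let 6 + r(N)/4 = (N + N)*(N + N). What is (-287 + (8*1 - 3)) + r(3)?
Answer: -162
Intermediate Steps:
r(N) = -24 + 16*N² (r(N) = -24 + 4*((N + N)*(N + N)) = -24 + 4*((2*N)*(2*N)) = -24 + 4*(4*N²) = -24 + 16*N²)
(-287 + (8*1 - 3)) + r(3) = (-287 + (8*1 - 3)) + (-24 + 16*3²) = (-287 + (8 - 3)) + (-24 + 16*9) = (-287 + 5) + (-24 + 144) = -282 + 120 = -162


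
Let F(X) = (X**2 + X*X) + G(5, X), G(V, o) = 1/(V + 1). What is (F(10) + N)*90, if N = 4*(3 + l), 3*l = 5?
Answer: 19695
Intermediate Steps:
l = 5/3 (l = (1/3)*5 = 5/3 ≈ 1.6667)
G(V, o) = 1/(1 + V)
N = 56/3 (N = 4*(3 + 5/3) = 4*(14/3) = 56/3 ≈ 18.667)
F(X) = 1/6 + 2*X**2 (F(X) = (X**2 + X*X) + 1/(1 + 5) = (X**2 + X**2) + 1/6 = 2*X**2 + 1/6 = 1/6 + 2*X**2)
(F(10) + N)*90 = ((1/6 + 2*10**2) + 56/3)*90 = ((1/6 + 2*100) + 56/3)*90 = ((1/6 + 200) + 56/3)*90 = (1201/6 + 56/3)*90 = (1313/6)*90 = 19695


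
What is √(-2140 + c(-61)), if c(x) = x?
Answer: I*√2201 ≈ 46.915*I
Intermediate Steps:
√(-2140 + c(-61)) = √(-2140 - 61) = √(-2201) = I*√2201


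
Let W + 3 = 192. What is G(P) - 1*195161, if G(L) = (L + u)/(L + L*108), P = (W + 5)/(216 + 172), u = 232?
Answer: -21272084/109 ≈ -1.9516e+5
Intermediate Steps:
W = 189 (W = -3 + 192 = 189)
P = 1/2 (P = (189 + 5)/(216 + 172) = 194/388 = 194*(1/388) = 1/2 ≈ 0.50000)
G(L) = (232 + L)/(109*L) (G(L) = (L + 232)/(L + L*108) = (232 + L)/(L + 108*L) = (232 + L)/((109*L)) = (232 + L)*(1/(109*L)) = (232 + L)/(109*L))
G(P) - 1*195161 = (232 + 1/2)/(109*(1/2)) - 1*195161 = (1/109)*2*(465/2) - 195161 = 465/109 - 195161 = -21272084/109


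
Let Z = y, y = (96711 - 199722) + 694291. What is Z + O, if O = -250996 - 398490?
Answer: -58206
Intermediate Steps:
y = 591280 (y = -103011 + 694291 = 591280)
Z = 591280
O = -649486
Z + O = 591280 - 649486 = -58206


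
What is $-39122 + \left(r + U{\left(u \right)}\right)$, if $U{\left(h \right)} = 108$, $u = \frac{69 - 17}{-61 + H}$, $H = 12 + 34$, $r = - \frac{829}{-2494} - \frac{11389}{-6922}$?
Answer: $- \frac{168370699512}{4315867} \approx -39012.0$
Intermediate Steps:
$r = \frac{8535626}{4315867}$ ($r = \left(-829\right) \left(- \frac{1}{2494}\right) - - \frac{11389}{6922} = \frac{829}{2494} + \frac{11389}{6922} = \frac{8535626}{4315867} \approx 1.9777$)
$H = 46$
$u = - \frac{52}{15}$ ($u = \frac{69 - 17}{-61 + 46} = \frac{52}{-15} = 52 \left(- \frac{1}{15}\right) = - \frac{52}{15} \approx -3.4667$)
$-39122 + \left(r + U{\left(u \right)}\right) = -39122 + \left(\frac{8535626}{4315867} + 108\right) = -39122 + \frac{474649262}{4315867} = - \frac{168370699512}{4315867}$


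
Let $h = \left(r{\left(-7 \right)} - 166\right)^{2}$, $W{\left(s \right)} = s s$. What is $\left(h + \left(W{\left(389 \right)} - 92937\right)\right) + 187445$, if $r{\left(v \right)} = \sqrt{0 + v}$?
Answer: $273378 - 332 i \sqrt{7} \approx 2.7338 \cdot 10^{5} - 878.39 i$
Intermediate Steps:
$r{\left(v \right)} = \sqrt{v}$
$W{\left(s \right)} = s^{2}$
$h = \left(-166 + i \sqrt{7}\right)^{2}$ ($h = \left(\sqrt{-7} - 166\right)^{2} = \left(i \sqrt{7} - 166\right)^{2} = \left(-166 + i \sqrt{7}\right)^{2} \approx 27549.0 - 878.39 i$)
$\left(h + \left(W{\left(389 \right)} - 92937\right)\right) + 187445 = \left(\left(166 - i \sqrt{7}\right)^{2} - \left(92937 - 389^{2}\right)\right) + 187445 = \left(\left(166 - i \sqrt{7}\right)^{2} + \left(151321 - 92937\right)\right) + 187445 = \left(\left(166 - i \sqrt{7}\right)^{2} + 58384\right) + 187445 = \left(58384 + \left(166 - i \sqrt{7}\right)^{2}\right) + 187445 = 245829 + \left(166 - i \sqrt{7}\right)^{2}$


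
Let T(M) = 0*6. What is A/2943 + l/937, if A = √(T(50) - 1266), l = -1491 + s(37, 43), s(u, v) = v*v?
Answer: 358/937 + I*√1266/2943 ≈ 0.38207 + 0.01209*I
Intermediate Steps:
s(u, v) = v²
T(M) = 0
l = 358 (l = -1491 + 43² = -1491 + 1849 = 358)
A = I*√1266 (A = √(0 - 1266) = √(-1266) = I*√1266 ≈ 35.581*I)
A/2943 + l/937 = (I*√1266)/2943 + 358/937 = (I*√1266)*(1/2943) + 358*(1/937) = I*√1266/2943 + 358/937 = 358/937 + I*√1266/2943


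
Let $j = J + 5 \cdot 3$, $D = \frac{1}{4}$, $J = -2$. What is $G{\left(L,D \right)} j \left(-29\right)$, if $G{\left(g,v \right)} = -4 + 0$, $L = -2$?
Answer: $1508$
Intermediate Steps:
$D = \frac{1}{4} \approx 0.25$
$j = 13$ ($j = -2 + 5 \cdot 3 = -2 + 15 = 13$)
$G{\left(g,v \right)} = -4$
$G{\left(L,D \right)} j \left(-29\right) = \left(-4\right) 13 \left(-29\right) = \left(-52\right) \left(-29\right) = 1508$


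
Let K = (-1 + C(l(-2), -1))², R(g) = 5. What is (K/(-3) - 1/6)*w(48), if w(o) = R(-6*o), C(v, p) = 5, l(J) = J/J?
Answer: -55/2 ≈ -27.500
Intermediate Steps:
l(J) = 1
w(o) = 5
K = 16 (K = (-1 + 5)² = 4² = 16)
(K/(-3) - 1/6)*w(48) = (16/(-3) - 1/6)*5 = (16*(-⅓) - 1*⅙)*5 = (-16/3 - ⅙)*5 = -11/2*5 = -55/2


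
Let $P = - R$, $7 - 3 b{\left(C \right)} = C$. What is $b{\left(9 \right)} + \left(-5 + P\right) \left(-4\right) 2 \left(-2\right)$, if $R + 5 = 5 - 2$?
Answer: $- \frac{146}{3} \approx -48.667$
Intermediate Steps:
$b{\left(C \right)} = \frac{7}{3} - \frac{C}{3}$
$R = -2$ ($R = -5 + \left(5 - 2\right) = -5 + 3 = -2$)
$P = 2$ ($P = \left(-1\right) \left(-2\right) = 2$)
$b{\left(9 \right)} + \left(-5 + P\right) \left(-4\right) 2 \left(-2\right) = \left(\frac{7}{3} - 3\right) + \left(-5 + 2\right) \left(-4\right) 2 \left(-2\right) = \left(\frac{7}{3} - 3\right) - 3 \left(\left(-8\right) \left(-2\right)\right) = - \frac{2}{3} - 48 = - \frac{146}{3}$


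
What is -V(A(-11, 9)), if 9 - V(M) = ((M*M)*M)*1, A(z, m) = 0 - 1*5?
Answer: -134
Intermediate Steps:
A(z, m) = -5 (A(z, m) = 0 - 5 = -5)
V(M) = 9 - M**3 (V(M) = 9 - (M*M)*M = 9 - M**2*M = 9 - M**3)
-V(A(-11, 9)) = -(9 - 1*(-5)**3) = -(9 - 1*(-125)) = -(9 + 125) = -1*134 = -134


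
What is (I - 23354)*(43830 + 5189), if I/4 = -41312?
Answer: -9245081438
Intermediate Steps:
I = -165248 (I = 4*(-41312) = -165248)
(I - 23354)*(43830 + 5189) = (-165248 - 23354)*(43830 + 5189) = -188602*49019 = -9245081438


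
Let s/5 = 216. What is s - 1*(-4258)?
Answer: 5338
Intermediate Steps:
s = 1080 (s = 5*216 = 1080)
s - 1*(-4258) = 1080 - 1*(-4258) = 1080 + 4258 = 5338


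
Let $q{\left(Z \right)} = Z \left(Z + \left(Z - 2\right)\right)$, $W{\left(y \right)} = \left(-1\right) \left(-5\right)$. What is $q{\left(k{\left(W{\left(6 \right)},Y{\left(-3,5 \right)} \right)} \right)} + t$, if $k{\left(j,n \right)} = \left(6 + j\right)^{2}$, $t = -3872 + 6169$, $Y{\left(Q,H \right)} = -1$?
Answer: $31337$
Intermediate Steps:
$W{\left(y \right)} = 5$
$t = 2297$
$q{\left(Z \right)} = Z \left(-2 + 2 Z\right)$ ($q{\left(Z \right)} = Z \left(Z + \left(-2 + Z\right)\right) = Z \left(-2 + 2 Z\right)$)
$q{\left(k{\left(W{\left(6 \right)},Y{\left(-3,5 \right)} \right)} \right)} + t = 2 \left(6 + 5\right)^{2} \left(-1 + \left(6 + 5\right)^{2}\right) + 2297 = 2 \cdot 11^{2} \left(-1 + 11^{2}\right) + 2297 = 2 \cdot 121 \left(-1 + 121\right) + 2297 = 2 \cdot 121 \cdot 120 + 2297 = 29040 + 2297 = 31337$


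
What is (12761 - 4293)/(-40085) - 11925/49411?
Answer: -896425973/1980639935 ≈ -0.45259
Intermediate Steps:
(12761 - 4293)/(-40085) - 11925/49411 = 8468*(-1/40085) - 11925*1/49411 = -8468/40085 - 11925/49411 = -896425973/1980639935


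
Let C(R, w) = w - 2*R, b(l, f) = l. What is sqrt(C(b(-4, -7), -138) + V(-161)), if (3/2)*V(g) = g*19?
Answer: 2*I*sqrt(4881)/3 ≈ 46.576*I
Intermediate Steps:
V(g) = 38*g/3 (V(g) = 2*(g*19)/3 = 2*(19*g)/3 = 38*g/3)
sqrt(C(b(-4, -7), -138) + V(-161)) = sqrt((-138 - 2*(-4)) + (38/3)*(-161)) = sqrt((-138 + 8) - 6118/3) = sqrt(-130 - 6118/3) = sqrt(-6508/3) = 2*I*sqrt(4881)/3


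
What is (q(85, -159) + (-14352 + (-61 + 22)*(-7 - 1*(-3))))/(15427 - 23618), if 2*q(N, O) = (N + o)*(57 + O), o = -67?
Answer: 15114/8191 ≈ 1.8452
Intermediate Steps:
q(N, O) = (-67 + N)*(57 + O)/2 (q(N, O) = ((N - 67)*(57 + O))/2 = ((-67 + N)*(57 + O))/2 = (-67 + N)*(57 + O)/2)
(q(85, -159) + (-14352 + (-61 + 22)*(-7 - 1*(-3))))/(15427 - 23618) = ((-3819/2 - 67/2*(-159) + (57/2)*85 + (½)*85*(-159)) + (-14352 + (-61 + 22)*(-7 - 1*(-3))))/(15427 - 23618) = ((-3819/2 + 10653/2 + 4845/2 - 13515/2) + (-14352 - 39*(-7 + 3)))/(-8191) = (-918 + (-14352 - 39*(-4)))*(-1/8191) = (-918 + (-14352 + 156))*(-1/8191) = (-918 - 14196)*(-1/8191) = -15114*(-1/8191) = 15114/8191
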